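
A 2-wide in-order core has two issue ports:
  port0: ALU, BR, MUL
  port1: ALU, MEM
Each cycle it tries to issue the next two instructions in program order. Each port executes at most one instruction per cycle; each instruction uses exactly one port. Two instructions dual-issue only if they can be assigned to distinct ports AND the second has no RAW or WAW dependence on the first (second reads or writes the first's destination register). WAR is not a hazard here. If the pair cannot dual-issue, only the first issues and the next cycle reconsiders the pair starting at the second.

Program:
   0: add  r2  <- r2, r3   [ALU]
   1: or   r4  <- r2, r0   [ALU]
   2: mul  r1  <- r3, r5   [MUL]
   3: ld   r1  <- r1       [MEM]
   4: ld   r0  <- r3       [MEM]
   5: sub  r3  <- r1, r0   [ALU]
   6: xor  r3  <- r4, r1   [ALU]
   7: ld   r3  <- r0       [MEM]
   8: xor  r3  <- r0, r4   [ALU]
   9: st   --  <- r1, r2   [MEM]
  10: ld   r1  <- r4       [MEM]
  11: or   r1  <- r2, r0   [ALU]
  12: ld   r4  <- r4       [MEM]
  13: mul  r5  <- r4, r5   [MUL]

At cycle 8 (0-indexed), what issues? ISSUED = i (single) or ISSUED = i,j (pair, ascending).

ISSUED = 10

[0] i0  add.ALU  -- RAW r2
[1] i1&i2  or.ALU mul.MUL  -- pair
[2] i3  ld.MEM  -- no-port MEM/MEM
[3] i4  ld.MEM  -- RAW r0
[4] i5  sub.ALU  -- WAW r3
[5] i6  xor.ALU  -- WAW r3
[6] i7  ld.MEM  -- WAW r3
[7] i8&i9  xor.ALU st.MEM  -- pair
[8] i10  ld.MEM  -- WAW r1
[9] i11&i12  or.ALU ld.MEM  -- pair
[10] i13  mul.MUL  -- tail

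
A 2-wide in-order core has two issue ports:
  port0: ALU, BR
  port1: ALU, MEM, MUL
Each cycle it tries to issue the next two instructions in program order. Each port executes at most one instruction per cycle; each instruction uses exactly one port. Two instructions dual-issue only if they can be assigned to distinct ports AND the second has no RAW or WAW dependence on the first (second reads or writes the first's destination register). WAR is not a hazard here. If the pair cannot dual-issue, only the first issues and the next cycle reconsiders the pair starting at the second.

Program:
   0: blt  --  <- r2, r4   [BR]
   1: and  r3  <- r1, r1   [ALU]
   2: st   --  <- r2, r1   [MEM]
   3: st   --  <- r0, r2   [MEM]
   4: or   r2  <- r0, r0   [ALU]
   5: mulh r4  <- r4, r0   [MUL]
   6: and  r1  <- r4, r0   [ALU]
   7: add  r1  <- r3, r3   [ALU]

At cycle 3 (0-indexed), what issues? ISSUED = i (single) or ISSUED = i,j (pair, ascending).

ISSUED = 5

c0: i0,i1 blt.BR/and.ALU  dual
c1: i2 st.MEM  no-port MEM/MEM
c2: i3,i4 st.MEM/or.ALU  dual
c3: i5 mulh.MUL  RAW r4
c4: i6 and.ALU  WAW r1
c5: i7 add.ALU  tail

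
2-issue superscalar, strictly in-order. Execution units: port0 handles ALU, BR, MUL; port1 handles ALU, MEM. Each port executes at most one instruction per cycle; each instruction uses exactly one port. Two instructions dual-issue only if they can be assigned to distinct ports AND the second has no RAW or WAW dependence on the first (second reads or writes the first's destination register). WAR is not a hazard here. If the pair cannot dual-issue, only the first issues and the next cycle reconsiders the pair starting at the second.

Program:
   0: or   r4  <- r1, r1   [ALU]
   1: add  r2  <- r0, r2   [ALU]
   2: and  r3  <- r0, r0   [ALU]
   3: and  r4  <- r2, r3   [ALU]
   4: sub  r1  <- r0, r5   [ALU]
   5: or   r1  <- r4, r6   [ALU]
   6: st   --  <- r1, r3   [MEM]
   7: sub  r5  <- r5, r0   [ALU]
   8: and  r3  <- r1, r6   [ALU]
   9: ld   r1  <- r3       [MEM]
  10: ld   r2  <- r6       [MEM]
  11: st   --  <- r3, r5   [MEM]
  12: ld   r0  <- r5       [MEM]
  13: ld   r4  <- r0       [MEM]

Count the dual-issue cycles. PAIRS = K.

PAIRS = 3

  cy0 -> i0/i1 (or.ALU add.ALU) 2-wide
  cy1 -> i2 (and.ALU) RAW r3
  cy2 -> i3/i4 (and.ALU sub.ALU) 2-wide
  cy3 -> i5 (or.ALU) RAW r1
  cy4 -> i6/i7 (st.MEM sub.ALU) 2-wide
  cy5 -> i8 (and.ALU) RAW r3
  cy6 -> i9 (ld.MEM) no-port MEM/MEM
  cy7 -> i10 (ld.MEM) no-port MEM/MEM
  cy8 -> i11 (st.MEM) no-port MEM/MEM
  cy9 -> i12 (ld.MEM) no-port MEM/MEM
  cy10 -> i13 (ld.MEM) tail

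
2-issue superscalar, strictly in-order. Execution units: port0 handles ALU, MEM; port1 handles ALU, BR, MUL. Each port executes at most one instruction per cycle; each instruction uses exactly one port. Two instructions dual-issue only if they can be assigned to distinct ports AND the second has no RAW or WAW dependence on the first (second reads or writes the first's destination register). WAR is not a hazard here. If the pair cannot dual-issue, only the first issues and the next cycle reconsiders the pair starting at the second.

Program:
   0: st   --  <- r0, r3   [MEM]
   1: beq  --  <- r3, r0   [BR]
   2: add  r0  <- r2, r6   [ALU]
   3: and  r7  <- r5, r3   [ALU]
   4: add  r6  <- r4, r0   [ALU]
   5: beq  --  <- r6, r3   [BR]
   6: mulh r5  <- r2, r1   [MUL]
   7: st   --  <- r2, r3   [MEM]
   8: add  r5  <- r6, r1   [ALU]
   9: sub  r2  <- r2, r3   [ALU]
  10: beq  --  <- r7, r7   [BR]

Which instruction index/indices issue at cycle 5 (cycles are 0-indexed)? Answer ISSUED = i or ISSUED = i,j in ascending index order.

ISSUED = 8,9

  cy0 -> i0,i1 (st.MEM+beq.BR) dual
  cy1 -> i2,i3 (add.ALU+and.ALU) dual
  cy2 -> i4 (add.ALU) RAW r6
  cy3 -> i5 (beq.BR) no-port BR/MUL
  cy4 -> i6,i7 (mulh.MUL+st.MEM) dual
  cy5 -> i8,i9 (add.ALU+sub.ALU) dual
  cy6 -> i10 (beq.BR) tail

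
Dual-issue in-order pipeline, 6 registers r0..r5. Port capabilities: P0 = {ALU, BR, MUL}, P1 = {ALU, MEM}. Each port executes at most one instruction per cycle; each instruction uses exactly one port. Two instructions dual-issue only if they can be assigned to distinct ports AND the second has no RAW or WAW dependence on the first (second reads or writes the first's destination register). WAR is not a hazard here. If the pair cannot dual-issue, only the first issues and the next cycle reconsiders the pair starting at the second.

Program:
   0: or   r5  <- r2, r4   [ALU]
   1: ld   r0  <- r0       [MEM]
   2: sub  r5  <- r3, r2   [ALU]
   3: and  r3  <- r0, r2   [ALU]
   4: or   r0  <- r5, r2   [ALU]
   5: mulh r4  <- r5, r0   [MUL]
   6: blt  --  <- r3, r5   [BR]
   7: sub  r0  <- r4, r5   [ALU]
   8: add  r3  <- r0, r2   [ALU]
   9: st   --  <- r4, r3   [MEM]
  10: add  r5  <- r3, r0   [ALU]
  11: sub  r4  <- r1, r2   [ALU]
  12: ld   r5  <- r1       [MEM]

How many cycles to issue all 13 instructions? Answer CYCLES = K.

CYCLES = 8

t=0 i0,i1:or+ld ; dual
t=1 i2,i3:sub+and ; dual
t=2 i4:or ; RAW r0
t=3 i5:mulh ; no-port MUL/BR
t=4 i6,i7:blt+sub ; dual
t=5 i8:add ; RAW r3
t=6 i9,i10:st+add ; dual
t=7 i11,i12:sub+ld ; dual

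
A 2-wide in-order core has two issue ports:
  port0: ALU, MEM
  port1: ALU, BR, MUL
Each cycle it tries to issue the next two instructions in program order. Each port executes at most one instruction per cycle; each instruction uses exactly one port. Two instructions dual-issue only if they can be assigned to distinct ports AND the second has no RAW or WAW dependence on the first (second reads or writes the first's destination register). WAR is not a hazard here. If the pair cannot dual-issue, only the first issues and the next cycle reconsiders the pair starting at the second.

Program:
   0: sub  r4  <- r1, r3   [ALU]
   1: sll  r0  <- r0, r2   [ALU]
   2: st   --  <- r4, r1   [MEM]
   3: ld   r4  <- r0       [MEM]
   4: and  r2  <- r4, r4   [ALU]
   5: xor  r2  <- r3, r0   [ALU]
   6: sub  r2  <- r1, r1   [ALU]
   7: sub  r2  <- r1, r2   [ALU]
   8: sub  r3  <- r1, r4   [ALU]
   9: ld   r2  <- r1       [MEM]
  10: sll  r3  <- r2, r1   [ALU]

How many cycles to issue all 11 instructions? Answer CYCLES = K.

#0 head=0: sub.ALU sll.ALU i0+i1 dual
#1 head=2: st.MEM i2 no-port MEM/MEM
#2 head=3: ld.MEM i3 RAW r4
#3 head=4: and.ALU i4 WAW r2
#4 head=5: xor.ALU i5 WAW r2
#5 head=6: sub.ALU i6 RAW+WAW r2
#6 head=7: sub.ALU sub.ALU i7+i8 dual
#7 head=9: ld.MEM i9 RAW r2
#8 head=10: sll.ALU i10 tail

CYCLES = 9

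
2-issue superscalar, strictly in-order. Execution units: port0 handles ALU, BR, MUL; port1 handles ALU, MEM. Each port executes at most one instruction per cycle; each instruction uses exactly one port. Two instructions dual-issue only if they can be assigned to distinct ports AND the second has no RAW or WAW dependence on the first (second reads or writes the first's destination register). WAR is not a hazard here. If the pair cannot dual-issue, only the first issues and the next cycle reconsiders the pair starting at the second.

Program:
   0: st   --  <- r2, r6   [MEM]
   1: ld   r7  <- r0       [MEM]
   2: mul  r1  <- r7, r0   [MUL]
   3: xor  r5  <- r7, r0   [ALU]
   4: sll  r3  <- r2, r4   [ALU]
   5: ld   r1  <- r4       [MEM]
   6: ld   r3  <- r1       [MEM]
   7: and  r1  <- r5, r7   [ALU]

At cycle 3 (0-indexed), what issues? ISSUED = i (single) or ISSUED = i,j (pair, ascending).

[0] i0  st.MEM  -- no-port MEM/MEM
[1] i1  ld.MEM  -- RAW r7
[2] i2/i3  mul.MUL/xor.ALU  -- dual
[3] i4/i5  sll.ALU/ld.MEM  -- dual
[4] i6/i7  ld.MEM/and.ALU  -- dual

ISSUED = 4,5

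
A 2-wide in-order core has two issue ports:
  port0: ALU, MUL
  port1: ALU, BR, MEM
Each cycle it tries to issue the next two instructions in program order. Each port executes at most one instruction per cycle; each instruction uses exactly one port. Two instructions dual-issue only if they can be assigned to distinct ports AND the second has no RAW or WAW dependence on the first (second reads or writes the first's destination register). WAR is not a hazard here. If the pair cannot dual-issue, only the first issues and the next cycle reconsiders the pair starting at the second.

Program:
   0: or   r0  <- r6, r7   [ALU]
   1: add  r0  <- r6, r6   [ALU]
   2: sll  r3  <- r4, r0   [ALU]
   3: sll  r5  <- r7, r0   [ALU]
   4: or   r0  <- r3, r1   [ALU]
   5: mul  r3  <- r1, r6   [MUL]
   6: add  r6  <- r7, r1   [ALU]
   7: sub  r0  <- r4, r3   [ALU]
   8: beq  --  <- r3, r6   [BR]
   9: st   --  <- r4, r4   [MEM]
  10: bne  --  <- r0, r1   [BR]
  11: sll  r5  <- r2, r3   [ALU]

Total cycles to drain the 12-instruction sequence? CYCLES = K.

CYCLES = 8

  cy0 -> i0 (or.ALU) WAW r0
  cy1 -> i1 (add.ALU) RAW r0
  cy2 -> i2&i3 (sll.ALU+sll.ALU) pair
  cy3 -> i4&i5 (or.ALU+mul.MUL) pair
  cy4 -> i6&i7 (add.ALU+sub.ALU) pair
  cy5 -> i8 (beq.BR) no-port BR/MEM
  cy6 -> i9 (st.MEM) no-port MEM/BR
  cy7 -> i10&i11 (bne.BR+sll.ALU) pair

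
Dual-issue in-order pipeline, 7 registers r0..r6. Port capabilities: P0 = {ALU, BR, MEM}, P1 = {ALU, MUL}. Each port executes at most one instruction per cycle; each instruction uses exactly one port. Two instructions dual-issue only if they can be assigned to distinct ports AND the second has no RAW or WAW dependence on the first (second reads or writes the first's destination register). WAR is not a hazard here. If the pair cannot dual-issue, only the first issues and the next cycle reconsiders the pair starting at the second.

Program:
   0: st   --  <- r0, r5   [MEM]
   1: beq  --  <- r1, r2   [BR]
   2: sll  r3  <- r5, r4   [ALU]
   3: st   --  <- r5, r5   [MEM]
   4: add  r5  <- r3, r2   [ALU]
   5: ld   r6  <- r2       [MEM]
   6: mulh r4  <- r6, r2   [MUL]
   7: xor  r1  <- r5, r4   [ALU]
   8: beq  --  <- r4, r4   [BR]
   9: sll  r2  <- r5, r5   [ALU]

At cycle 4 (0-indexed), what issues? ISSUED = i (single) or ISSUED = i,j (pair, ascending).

  cy0 -> i0 (st.MEM) no-port MEM/BR
  cy1 -> i1&i2 (beq.BR sll.ALU) dual
  cy2 -> i3&i4 (st.MEM add.ALU) dual
  cy3 -> i5 (ld.MEM) RAW r6
  cy4 -> i6 (mulh.MUL) RAW r4
  cy5 -> i7&i8 (xor.ALU beq.BR) dual
  cy6 -> i9 (sll.ALU) tail

ISSUED = 6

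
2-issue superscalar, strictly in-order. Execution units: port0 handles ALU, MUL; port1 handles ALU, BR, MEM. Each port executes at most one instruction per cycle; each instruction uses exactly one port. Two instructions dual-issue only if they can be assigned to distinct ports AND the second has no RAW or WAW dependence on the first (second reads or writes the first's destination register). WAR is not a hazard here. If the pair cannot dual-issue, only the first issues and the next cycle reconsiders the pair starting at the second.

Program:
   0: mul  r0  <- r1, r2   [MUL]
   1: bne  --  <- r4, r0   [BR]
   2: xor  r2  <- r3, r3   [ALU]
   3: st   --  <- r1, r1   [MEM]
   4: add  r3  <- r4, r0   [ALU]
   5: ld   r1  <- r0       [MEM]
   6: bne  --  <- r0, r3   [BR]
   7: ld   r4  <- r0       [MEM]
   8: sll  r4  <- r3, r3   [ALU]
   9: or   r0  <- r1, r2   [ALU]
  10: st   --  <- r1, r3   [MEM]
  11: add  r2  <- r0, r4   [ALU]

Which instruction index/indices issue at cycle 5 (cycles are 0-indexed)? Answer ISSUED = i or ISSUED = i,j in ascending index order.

ISSUED = 7

[0] i0  mul.MUL  -- RAW r0
[1] i1&i2  bne.BR;xor.ALU  -- 2-wide
[2] i3&i4  st.MEM;add.ALU  -- 2-wide
[3] i5  ld.MEM  -- no-port MEM/BR
[4] i6  bne.BR  -- no-port BR/MEM
[5] i7  ld.MEM  -- WAW r4
[6] i8&i9  sll.ALU;or.ALU  -- 2-wide
[7] i10&i11  st.MEM;add.ALU  -- 2-wide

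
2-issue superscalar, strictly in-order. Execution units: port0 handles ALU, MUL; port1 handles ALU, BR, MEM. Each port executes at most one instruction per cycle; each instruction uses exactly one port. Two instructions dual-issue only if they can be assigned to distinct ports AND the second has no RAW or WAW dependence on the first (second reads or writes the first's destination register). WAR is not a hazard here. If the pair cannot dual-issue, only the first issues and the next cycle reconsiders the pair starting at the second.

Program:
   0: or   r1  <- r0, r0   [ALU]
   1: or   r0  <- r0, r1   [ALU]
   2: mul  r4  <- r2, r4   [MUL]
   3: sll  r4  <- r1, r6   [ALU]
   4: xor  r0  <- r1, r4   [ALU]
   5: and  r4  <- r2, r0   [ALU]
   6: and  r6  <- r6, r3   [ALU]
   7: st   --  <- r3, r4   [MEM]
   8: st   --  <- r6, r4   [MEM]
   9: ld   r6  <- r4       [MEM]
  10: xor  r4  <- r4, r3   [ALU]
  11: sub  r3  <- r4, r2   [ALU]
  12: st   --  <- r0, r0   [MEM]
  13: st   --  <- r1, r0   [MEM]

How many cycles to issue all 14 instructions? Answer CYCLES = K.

CYCLES = 10

0. or.ALU @i0  | RAW r1
1. or.ALU;mul.MUL @i1&i2  | 2-wide
2. sll.ALU @i3  | RAW r4
3. xor.ALU @i4  | RAW r0
4. and.ALU;and.ALU @i5&i6  | 2-wide
5. st.MEM @i7  | no-port MEM/MEM
6. st.MEM @i8  | no-port MEM/MEM
7. ld.MEM;xor.ALU @i9&i10  | 2-wide
8. sub.ALU;st.MEM @i11&i12  | 2-wide
9. st.MEM @i13  | tail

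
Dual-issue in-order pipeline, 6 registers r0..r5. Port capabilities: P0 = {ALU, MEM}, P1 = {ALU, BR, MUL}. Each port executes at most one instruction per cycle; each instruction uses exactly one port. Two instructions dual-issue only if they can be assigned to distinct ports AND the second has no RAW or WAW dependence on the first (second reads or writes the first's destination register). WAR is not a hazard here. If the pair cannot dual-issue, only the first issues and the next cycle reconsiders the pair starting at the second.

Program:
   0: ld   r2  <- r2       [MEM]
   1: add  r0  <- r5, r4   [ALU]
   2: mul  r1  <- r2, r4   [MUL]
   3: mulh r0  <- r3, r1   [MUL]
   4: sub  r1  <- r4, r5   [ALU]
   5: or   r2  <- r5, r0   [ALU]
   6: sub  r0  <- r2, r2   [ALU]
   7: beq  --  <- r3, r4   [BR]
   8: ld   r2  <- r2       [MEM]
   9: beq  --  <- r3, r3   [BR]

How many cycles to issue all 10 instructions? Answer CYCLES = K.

0. ld;add @i0+i1  | 2-wide
1. mul @i2  | no-port MUL/MUL
2. mulh;sub @i3+i4  | 2-wide
3. or @i5  | RAW r2
4. sub;beq @i6+i7  | 2-wide
5. ld;beq @i8+i9  | 2-wide

CYCLES = 6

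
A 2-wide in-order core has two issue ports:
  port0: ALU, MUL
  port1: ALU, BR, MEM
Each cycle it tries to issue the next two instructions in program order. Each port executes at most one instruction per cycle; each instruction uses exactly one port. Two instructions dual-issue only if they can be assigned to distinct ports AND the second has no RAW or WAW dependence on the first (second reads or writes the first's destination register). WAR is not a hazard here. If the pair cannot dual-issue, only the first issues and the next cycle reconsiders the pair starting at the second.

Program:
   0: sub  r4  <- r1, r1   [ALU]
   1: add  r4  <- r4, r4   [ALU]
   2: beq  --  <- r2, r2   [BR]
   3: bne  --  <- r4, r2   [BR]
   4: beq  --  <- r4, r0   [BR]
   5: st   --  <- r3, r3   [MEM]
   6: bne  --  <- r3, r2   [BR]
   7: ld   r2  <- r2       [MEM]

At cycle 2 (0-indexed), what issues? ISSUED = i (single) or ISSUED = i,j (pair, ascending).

ISSUED = 3

c0: i0 sub.ALU  RAW+WAW r4
c1: i1+i2 add.ALU+beq.BR  pair
c2: i3 bne.BR  no-port BR/BR
c3: i4 beq.BR  no-port BR/MEM
c4: i5 st.MEM  no-port MEM/BR
c5: i6 bne.BR  no-port BR/MEM
c6: i7 ld.MEM  tail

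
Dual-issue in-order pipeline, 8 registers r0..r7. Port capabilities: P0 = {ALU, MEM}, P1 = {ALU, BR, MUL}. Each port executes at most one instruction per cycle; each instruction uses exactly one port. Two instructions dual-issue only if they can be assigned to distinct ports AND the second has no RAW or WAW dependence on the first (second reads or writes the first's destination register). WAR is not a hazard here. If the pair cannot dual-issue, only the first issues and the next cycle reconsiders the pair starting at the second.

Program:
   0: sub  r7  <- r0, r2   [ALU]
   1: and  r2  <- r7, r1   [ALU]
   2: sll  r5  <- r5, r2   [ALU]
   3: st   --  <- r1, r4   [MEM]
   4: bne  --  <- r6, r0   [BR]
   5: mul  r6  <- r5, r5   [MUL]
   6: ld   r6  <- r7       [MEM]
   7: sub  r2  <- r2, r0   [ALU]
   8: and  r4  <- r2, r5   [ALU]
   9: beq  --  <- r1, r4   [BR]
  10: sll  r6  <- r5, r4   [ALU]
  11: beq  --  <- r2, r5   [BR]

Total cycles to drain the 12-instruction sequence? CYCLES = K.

CYCLES = 9

t=0 i0:sub.ALU ; RAW r7
t=1 i1:and.ALU ; RAW r2
t=2 i2&i3:sll.ALU;st.MEM ; 2-wide
t=3 i4:bne.BR ; no-port BR/MUL
t=4 i5:mul.MUL ; WAW r6
t=5 i6&i7:ld.MEM;sub.ALU ; 2-wide
t=6 i8:and.ALU ; RAW r4
t=7 i9&i10:beq.BR;sll.ALU ; 2-wide
t=8 i11:beq.BR ; tail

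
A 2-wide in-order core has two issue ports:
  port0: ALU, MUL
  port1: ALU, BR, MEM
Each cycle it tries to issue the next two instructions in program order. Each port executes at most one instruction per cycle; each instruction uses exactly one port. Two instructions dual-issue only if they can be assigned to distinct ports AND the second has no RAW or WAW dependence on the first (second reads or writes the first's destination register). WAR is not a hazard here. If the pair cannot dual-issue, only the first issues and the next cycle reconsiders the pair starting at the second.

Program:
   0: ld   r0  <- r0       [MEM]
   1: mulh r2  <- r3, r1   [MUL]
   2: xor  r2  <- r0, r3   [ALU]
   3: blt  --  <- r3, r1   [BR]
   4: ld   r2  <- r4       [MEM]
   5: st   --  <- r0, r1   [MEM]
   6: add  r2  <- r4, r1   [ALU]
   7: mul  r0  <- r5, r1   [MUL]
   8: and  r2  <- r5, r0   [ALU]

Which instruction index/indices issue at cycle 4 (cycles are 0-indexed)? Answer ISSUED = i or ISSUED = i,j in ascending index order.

ISSUED = 7

[0] i0,i1  ld.MEM/mulh.MUL  -- pair
[1] i2,i3  xor.ALU/blt.BR  -- pair
[2] i4  ld.MEM  -- no-port MEM/MEM
[3] i5,i6  st.MEM/add.ALU  -- pair
[4] i7  mul.MUL  -- RAW r0
[5] i8  and.ALU  -- tail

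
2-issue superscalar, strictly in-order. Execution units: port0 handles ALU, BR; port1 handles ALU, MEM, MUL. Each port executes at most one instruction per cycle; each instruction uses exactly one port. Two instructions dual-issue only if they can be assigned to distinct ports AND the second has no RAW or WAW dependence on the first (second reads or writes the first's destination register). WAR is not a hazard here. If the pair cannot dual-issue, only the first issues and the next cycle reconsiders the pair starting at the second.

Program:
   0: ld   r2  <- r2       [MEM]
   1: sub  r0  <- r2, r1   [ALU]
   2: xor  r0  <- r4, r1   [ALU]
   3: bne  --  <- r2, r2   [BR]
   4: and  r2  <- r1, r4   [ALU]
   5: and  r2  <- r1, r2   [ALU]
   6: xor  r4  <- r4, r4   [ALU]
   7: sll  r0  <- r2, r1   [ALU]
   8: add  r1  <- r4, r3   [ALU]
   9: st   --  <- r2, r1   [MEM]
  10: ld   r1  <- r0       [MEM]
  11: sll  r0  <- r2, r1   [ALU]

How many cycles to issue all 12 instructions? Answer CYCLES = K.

[0] i0  ld.MEM  -- RAW r2
[1] i1  sub.ALU  -- WAW r0
[2] i2/i3  xor.ALU/bne.BR  -- 2-wide
[3] i4  and.ALU  -- RAW+WAW r2
[4] i5/i6  and.ALU/xor.ALU  -- 2-wide
[5] i7/i8  sll.ALU/add.ALU  -- 2-wide
[6] i9  st.MEM  -- no-port MEM/MEM
[7] i10  ld.MEM  -- RAW r1
[8] i11  sll.ALU  -- tail

CYCLES = 9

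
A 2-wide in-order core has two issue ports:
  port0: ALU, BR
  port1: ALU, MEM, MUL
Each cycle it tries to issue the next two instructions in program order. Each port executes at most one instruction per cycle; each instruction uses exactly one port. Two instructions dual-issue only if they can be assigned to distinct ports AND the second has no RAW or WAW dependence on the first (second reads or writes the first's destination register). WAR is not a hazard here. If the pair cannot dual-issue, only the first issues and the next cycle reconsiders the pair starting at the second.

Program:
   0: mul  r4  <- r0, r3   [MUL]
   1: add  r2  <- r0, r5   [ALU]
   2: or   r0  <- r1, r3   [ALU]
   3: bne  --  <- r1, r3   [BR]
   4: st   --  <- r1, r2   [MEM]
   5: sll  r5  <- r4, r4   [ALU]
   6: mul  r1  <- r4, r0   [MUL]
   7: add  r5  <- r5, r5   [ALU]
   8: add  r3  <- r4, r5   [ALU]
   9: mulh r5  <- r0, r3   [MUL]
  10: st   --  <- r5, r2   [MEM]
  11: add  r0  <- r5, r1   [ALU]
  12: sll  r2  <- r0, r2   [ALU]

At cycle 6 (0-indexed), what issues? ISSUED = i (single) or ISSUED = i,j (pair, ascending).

ISSUED = 10,11

0. mul+add @i0&i1  | pair
1. or+bne @i2&i3  | pair
2. st+sll @i4&i5  | pair
3. mul+add @i6&i7  | pair
4. add @i8  | RAW r3
5. mulh @i9  | no-port MUL/MEM
6. st+add @i10&i11  | pair
7. sll @i12  | tail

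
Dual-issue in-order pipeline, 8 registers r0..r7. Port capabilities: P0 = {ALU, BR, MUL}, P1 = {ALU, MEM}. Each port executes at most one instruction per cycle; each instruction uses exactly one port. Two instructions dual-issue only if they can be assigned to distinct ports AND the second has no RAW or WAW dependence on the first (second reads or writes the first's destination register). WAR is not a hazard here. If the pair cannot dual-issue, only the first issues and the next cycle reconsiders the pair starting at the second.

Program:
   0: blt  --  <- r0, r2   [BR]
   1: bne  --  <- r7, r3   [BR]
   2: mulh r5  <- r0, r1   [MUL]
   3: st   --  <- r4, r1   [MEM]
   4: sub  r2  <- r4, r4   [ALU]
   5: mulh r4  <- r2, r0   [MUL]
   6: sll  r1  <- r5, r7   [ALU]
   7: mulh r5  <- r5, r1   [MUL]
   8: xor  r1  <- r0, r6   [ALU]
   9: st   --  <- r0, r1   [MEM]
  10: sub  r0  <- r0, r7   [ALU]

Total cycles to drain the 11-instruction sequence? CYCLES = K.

c0: i0 blt.BR  no-port BR/BR
c1: i1 bne.BR  no-port BR/MUL
c2: i2,i3 mulh.MUL/st.MEM  2-wide
c3: i4 sub.ALU  RAW r2
c4: i5,i6 mulh.MUL/sll.ALU  2-wide
c5: i7,i8 mulh.MUL/xor.ALU  2-wide
c6: i9,i10 st.MEM/sub.ALU  2-wide

CYCLES = 7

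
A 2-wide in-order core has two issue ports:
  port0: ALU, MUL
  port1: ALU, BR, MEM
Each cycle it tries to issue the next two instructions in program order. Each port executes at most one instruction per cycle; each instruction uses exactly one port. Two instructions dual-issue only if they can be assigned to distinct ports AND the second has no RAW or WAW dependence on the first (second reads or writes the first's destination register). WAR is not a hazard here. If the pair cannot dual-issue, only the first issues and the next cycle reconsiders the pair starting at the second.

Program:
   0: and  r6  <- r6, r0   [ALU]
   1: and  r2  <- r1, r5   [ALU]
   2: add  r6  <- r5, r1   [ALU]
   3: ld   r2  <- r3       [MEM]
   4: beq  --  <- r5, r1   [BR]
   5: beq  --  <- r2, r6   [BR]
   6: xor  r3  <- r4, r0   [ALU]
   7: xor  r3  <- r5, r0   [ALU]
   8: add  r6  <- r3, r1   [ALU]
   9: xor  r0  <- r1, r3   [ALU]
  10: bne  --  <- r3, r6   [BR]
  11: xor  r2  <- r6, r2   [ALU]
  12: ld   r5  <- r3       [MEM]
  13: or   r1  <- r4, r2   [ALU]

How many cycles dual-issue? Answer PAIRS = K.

[0] i0/i1  and;and  -- dual
[1] i2/i3  add;ld  -- dual
[2] i4  beq  -- no-port BR/BR
[3] i5/i6  beq;xor  -- dual
[4] i7  xor  -- RAW r3
[5] i8/i9  add;xor  -- dual
[6] i10/i11  bne;xor  -- dual
[7] i12/i13  ld;or  -- dual

PAIRS = 6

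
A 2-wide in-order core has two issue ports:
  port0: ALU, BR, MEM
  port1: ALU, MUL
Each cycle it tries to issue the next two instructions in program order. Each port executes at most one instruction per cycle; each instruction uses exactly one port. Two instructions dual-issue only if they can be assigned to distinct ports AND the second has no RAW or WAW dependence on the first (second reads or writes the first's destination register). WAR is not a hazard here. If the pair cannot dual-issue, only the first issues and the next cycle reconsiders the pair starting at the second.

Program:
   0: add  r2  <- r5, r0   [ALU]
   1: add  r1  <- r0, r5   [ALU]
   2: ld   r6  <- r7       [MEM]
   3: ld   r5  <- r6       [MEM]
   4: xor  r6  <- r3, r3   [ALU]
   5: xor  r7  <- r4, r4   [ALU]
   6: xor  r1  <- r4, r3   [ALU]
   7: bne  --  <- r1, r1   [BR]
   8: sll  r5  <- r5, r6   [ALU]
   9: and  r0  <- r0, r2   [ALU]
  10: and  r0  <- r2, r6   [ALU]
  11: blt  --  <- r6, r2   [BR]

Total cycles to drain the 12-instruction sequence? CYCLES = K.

CYCLES = 7

  cy0 -> i0,i1 (add add) 2-wide
  cy1 -> i2 (ld) no-port MEM/MEM
  cy2 -> i3,i4 (ld xor) 2-wide
  cy3 -> i5,i6 (xor xor) 2-wide
  cy4 -> i7,i8 (bne sll) 2-wide
  cy5 -> i9 (and) WAW r0
  cy6 -> i10,i11 (and blt) 2-wide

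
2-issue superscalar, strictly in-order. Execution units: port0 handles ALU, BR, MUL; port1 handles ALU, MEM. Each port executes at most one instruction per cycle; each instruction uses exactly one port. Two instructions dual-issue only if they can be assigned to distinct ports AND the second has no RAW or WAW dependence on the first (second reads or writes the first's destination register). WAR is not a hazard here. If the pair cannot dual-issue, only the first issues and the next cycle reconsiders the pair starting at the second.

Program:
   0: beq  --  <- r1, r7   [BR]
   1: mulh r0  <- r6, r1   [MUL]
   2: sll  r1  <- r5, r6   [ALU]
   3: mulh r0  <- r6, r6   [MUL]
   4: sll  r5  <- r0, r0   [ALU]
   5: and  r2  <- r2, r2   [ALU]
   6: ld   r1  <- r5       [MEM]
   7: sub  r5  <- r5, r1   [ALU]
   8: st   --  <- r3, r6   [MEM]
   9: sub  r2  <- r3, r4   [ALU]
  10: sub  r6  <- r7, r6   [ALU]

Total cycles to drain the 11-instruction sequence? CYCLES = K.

[0] i0  beq.BR  -- no-port BR/MUL
[1] i1&i2  mulh.MUL;sll.ALU  -- pair
[2] i3  mulh.MUL  -- RAW r0
[3] i4&i5  sll.ALU;and.ALU  -- pair
[4] i6  ld.MEM  -- RAW r1
[5] i7&i8  sub.ALU;st.MEM  -- pair
[6] i9&i10  sub.ALU;sub.ALU  -- pair

CYCLES = 7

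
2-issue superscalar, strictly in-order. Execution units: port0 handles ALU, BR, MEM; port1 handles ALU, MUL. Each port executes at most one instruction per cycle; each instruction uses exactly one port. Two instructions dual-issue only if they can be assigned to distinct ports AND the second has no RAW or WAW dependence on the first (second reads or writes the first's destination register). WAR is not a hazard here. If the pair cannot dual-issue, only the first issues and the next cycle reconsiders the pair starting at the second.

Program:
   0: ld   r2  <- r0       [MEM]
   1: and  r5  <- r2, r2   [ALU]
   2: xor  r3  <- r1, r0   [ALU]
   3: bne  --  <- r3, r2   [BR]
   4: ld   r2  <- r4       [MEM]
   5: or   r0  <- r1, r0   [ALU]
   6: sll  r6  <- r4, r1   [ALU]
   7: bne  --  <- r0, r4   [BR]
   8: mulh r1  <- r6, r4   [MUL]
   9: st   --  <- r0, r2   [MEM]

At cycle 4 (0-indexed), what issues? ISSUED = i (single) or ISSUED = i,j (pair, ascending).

#0 head=0: ld i0 RAW r2
#1 head=1: and+xor i1&i2 2-wide
#2 head=3: bne i3 no-port BR/MEM
#3 head=4: ld+or i4&i5 2-wide
#4 head=6: sll+bne i6&i7 2-wide
#5 head=8: mulh+st i8&i9 2-wide

ISSUED = 6,7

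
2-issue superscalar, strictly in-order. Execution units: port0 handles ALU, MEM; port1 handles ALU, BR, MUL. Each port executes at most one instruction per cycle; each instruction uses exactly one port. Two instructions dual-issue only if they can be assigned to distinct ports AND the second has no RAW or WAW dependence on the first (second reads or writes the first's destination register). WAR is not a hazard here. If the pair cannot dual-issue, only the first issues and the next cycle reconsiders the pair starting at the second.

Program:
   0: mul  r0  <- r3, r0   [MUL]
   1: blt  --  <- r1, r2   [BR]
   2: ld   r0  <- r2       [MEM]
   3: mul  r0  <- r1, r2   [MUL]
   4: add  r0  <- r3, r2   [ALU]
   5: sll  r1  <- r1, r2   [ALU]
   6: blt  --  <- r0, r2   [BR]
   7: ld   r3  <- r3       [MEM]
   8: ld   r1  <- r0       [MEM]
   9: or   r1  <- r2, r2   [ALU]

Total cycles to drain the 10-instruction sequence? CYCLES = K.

#0 head=0: mul.MUL i0 no-port MUL/BR
#1 head=1: blt.BR;ld.MEM i1&i2 2-wide
#2 head=3: mul.MUL i3 WAW r0
#3 head=4: add.ALU;sll.ALU i4&i5 2-wide
#4 head=6: blt.BR;ld.MEM i6&i7 2-wide
#5 head=8: ld.MEM i8 WAW r1
#6 head=9: or.ALU i9 tail

CYCLES = 7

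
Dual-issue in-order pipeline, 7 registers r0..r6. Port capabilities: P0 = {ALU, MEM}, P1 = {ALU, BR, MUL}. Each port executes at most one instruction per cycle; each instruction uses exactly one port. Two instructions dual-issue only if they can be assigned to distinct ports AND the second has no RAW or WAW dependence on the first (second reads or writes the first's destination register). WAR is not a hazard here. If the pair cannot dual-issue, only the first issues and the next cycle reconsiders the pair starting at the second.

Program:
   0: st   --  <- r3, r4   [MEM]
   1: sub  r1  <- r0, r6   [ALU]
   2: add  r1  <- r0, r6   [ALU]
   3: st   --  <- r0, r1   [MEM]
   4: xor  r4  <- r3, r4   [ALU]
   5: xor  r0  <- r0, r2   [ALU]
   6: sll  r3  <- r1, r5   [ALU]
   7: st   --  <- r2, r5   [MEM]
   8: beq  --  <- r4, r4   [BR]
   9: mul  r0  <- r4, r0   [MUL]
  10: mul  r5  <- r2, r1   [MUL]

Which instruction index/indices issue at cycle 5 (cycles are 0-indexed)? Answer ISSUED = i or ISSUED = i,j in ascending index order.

ISSUED = 9

0. st/sub @i0,i1  | 2-wide
1. add @i2  | RAW r1
2. st/xor @i3,i4  | 2-wide
3. xor/sll @i5,i6  | 2-wide
4. st/beq @i7,i8  | 2-wide
5. mul @i9  | no-port MUL/MUL
6. mul @i10  | tail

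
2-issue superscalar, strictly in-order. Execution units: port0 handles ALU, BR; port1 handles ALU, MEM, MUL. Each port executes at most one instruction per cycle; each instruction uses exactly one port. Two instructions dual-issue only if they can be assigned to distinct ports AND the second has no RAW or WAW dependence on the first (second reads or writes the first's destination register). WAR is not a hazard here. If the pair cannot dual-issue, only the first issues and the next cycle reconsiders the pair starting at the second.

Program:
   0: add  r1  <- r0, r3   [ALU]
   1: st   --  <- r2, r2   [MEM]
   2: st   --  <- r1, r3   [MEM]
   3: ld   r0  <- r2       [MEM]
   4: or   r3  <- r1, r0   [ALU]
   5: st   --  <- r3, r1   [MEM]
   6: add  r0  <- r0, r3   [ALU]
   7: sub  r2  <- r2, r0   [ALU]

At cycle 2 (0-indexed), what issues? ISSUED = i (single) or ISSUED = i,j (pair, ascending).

t=0 i0/i1:add.ALU+st.MEM ; pair
t=1 i2:st.MEM ; no-port MEM/MEM
t=2 i3:ld.MEM ; RAW r0
t=3 i4:or.ALU ; RAW r3
t=4 i5/i6:st.MEM+add.ALU ; pair
t=5 i7:sub.ALU ; tail

ISSUED = 3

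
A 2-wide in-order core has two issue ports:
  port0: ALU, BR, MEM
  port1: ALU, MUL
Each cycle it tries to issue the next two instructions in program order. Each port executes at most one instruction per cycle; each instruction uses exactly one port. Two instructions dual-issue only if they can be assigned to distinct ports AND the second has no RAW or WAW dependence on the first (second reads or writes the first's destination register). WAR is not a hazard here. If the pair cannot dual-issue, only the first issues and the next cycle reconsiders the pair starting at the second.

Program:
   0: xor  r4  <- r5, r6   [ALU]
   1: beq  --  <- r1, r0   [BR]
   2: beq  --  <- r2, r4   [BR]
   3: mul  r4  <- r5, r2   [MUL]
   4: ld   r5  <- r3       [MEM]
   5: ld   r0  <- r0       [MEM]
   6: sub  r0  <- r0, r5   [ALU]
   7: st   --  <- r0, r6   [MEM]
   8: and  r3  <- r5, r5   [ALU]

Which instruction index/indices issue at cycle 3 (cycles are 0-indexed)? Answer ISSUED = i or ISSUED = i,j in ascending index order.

#0 head=0: xor.ALU;beq.BR i0&i1 2-wide
#1 head=2: beq.BR;mul.MUL i2&i3 2-wide
#2 head=4: ld.MEM i4 no-port MEM/MEM
#3 head=5: ld.MEM i5 RAW+WAW r0
#4 head=6: sub.ALU i6 RAW r0
#5 head=7: st.MEM;and.ALU i7&i8 2-wide

ISSUED = 5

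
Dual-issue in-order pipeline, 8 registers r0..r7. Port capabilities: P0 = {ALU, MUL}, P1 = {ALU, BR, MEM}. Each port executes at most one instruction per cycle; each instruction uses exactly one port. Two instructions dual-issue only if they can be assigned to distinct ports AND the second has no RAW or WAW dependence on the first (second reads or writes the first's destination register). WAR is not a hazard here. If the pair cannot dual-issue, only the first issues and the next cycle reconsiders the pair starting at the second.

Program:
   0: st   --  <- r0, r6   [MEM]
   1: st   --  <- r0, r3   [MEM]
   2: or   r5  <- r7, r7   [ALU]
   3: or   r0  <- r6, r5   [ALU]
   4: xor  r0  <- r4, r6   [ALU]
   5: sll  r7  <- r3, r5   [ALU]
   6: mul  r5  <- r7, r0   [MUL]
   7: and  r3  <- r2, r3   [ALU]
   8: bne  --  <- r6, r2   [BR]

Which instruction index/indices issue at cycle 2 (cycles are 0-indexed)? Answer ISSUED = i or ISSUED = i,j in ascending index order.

ISSUED = 3

c0: i0 st.MEM  no-port MEM/MEM
c1: i1+i2 st.MEM/or.ALU  pair
c2: i3 or.ALU  WAW r0
c3: i4+i5 xor.ALU/sll.ALU  pair
c4: i6+i7 mul.MUL/and.ALU  pair
c5: i8 bne.BR  tail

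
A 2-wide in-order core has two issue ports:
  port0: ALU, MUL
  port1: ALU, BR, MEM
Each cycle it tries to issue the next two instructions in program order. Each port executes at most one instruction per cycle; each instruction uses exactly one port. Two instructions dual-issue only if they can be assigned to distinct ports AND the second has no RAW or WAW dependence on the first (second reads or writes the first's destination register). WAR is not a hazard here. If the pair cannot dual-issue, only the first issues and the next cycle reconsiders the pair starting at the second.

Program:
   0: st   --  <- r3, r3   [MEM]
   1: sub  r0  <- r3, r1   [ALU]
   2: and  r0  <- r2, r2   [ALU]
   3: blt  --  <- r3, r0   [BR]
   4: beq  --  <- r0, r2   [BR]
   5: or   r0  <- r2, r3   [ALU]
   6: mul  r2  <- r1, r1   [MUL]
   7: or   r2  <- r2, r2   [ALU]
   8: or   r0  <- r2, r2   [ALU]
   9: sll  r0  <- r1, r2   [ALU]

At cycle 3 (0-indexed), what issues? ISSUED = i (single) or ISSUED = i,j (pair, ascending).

ISSUED = 4,5

0. st+sub @i0,i1  | pair
1. and @i2  | RAW r0
2. blt @i3  | no-port BR/BR
3. beq+or @i4,i5  | pair
4. mul @i6  | RAW+WAW r2
5. or @i7  | RAW r2
6. or @i8  | WAW r0
7. sll @i9  | tail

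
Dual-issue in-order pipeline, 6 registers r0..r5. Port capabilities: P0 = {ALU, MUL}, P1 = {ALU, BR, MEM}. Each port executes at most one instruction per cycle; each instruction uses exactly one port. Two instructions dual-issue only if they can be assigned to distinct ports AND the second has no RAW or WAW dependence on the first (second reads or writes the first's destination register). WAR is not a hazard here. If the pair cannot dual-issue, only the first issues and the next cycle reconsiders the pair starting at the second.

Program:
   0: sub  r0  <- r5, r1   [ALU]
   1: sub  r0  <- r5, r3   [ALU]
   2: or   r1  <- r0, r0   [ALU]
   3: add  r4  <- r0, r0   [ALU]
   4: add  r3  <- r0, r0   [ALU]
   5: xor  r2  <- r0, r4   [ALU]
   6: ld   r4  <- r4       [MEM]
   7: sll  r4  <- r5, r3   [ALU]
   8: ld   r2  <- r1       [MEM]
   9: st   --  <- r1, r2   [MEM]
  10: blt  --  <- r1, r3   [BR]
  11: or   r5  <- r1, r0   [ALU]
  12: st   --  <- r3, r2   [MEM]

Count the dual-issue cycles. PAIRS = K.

PAIRS = 4

0. sub @i0  | WAW r0
1. sub @i1  | RAW r0
2. or/add @i2/i3  | 2-wide
3. add/xor @i4/i5  | 2-wide
4. ld @i6  | WAW r4
5. sll/ld @i7/i8  | 2-wide
6. st @i9  | no-port MEM/BR
7. blt/or @i10/i11  | 2-wide
8. st @i12  | tail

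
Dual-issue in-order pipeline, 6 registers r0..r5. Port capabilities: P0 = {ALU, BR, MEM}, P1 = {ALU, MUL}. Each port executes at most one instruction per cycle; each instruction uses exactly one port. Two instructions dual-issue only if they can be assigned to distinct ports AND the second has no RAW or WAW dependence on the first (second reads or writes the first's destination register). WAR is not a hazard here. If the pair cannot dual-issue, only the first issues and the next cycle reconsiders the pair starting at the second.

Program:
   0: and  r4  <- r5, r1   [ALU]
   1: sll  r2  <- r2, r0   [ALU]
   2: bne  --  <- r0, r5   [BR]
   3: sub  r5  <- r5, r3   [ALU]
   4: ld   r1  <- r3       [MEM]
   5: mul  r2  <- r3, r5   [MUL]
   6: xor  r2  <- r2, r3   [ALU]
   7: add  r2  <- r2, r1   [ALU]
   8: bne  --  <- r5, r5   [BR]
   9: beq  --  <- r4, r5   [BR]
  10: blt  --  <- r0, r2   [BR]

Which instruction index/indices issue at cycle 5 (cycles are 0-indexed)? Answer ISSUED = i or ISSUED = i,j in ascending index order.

ISSUED = 9

t=0 i0+i1:and.ALU/sll.ALU ; 2-wide
t=1 i2+i3:bne.BR/sub.ALU ; 2-wide
t=2 i4+i5:ld.MEM/mul.MUL ; 2-wide
t=3 i6:xor.ALU ; RAW+WAW r2
t=4 i7+i8:add.ALU/bne.BR ; 2-wide
t=5 i9:beq.BR ; no-port BR/BR
t=6 i10:blt.BR ; tail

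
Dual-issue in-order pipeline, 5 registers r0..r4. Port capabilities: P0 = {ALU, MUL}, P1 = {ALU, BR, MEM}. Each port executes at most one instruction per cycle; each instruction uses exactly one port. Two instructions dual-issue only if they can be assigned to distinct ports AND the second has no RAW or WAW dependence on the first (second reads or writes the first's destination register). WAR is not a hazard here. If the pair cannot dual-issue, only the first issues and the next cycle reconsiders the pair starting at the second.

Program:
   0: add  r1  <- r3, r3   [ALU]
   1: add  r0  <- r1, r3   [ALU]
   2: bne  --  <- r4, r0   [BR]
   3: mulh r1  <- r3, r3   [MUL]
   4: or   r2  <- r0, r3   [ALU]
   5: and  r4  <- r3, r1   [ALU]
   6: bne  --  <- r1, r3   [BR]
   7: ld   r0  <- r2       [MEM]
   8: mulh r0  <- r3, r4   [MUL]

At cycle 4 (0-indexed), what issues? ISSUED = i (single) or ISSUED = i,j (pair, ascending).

ISSUED = 6

#0 head=0: add i0 RAW r1
#1 head=1: add i1 RAW r0
#2 head=2: bne;mulh i2&i3 pair
#3 head=4: or;and i4&i5 pair
#4 head=6: bne i6 no-port BR/MEM
#5 head=7: ld i7 WAW r0
#6 head=8: mulh i8 tail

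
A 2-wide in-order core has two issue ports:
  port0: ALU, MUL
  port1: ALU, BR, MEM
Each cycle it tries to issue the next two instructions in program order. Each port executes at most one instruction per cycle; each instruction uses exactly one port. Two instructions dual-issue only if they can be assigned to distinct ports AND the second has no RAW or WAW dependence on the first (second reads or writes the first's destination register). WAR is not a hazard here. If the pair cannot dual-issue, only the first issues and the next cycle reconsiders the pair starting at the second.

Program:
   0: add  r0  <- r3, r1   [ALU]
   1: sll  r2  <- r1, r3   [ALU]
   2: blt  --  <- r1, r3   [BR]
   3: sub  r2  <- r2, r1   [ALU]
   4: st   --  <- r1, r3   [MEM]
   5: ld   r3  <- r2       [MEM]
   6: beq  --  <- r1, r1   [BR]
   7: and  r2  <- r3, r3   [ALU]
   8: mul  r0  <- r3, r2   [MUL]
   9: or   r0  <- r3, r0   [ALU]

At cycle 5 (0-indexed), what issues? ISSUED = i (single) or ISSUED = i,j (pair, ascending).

ISSUED = 8

  cy0 -> i0&i1 (add.ALU+sll.ALU) pair
  cy1 -> i2&i3 (blt.BR+sub.ALU) pair
  cy2 -> i4 (st.MEM) no-port MEM/MEM
  cy3 -> i5 (ld.MEM) no-port MEM/BR
  cy4 -> i6&i7 (beq.BR+and.ALU) pair
  cy5 -> i8 (mul.MUL) RAW+WAW r0
  cy6 -> i9 (or.ALU) tail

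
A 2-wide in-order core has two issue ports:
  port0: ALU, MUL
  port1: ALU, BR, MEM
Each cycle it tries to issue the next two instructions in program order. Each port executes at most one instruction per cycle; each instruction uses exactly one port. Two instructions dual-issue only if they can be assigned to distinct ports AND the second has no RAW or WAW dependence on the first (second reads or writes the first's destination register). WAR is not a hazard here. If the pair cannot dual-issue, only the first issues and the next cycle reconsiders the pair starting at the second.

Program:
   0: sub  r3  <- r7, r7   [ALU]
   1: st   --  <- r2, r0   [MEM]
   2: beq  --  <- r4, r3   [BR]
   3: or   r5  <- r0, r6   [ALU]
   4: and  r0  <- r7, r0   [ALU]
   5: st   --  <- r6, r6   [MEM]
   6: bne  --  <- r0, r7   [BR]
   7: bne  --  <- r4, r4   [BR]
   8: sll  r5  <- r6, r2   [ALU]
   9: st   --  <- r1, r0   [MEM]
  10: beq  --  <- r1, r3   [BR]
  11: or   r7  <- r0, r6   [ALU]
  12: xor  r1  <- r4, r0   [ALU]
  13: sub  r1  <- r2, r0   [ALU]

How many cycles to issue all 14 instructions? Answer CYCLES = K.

[0] i0&i1  sub st  -- 2-wide
[1] i2&i3  beq or  -- 2-wide
[2] i4&i5  and st  -- 2-wide
[3] i6  bne  -- no-port BR/BR
[4] i7&i8  bne sll  -- 2-wide
[5] i9  st  -- no-port MEM/BR
[6] i10&i11  beq or  -- 2-wide
[7] i12  xor  -- WAW r1
[8] i13  sub  -- tail

CYCLES = 9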